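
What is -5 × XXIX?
Convert XXIX (Roman numeral) → 10 + 10 + 9 = 29 (decimal)
Compute -5 × 29 = -145
-145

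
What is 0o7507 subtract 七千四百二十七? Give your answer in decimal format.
Convert 0o7507 (octal) → 7×512 + 5×64 + 7 = 3911 (decimal)
Convert 七千四百二十七 (Chinese numeral) → 7×1000 + 4×100 + 2×10 + 7 = 7427 (decimal)
Compute 3911 - 7427 = -3516
-3516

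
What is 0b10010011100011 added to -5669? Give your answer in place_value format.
Convert 0b10010011100011 (binary) → 8192 + 1024 + 128 + 64 + 32 + 2 + 1 = 9443 (decimal)
Compute 9443 + -5669 = 3774
Convert 3774 (decimal) → 3774 = 3×1000 + 7×100 + 7×10 + 4 → 3 thousands, 7 hundreds, 7 tens, 4 ones (place-value notation)
3 thousands, 7 hundreds, 7 tens, 4 ones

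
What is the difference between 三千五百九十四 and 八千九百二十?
Convert 三千五百九十四 (Chinese numeral) → 3×1000 + 5×100 + 9×10 + 4 = 3594 (decimal)
Convert 八千九百二十 (Chinese numeral) → 8×1000 + 9×100 + 2×10 = 8920 (decimal)
Difference: |3594 - 8920| = 5326
5326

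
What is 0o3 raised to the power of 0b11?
Convert 0o3 (octal) → 3 (decimal)
Convert 0b11 (binary) → 2 + 1 = 3 (decimal)
Compute 3 ^ 3 = 27
27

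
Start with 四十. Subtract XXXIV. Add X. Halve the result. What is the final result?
Convert 四十 (Chinese numeral) → 4×10 = 40 (decimal)
Start: 40
Convert XXXIV (Roman numeral) → 10 + 10 + 10 + 4 = 34 (decimal)
40 - 34 = 6
Convert X (Roman numeral) → 10 (decimal)
6 + 10 = 16
16 ÷ 2 = 8
8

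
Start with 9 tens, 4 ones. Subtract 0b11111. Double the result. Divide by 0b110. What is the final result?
Convert 9 tens, 4 ones (place-value notation) → 9×10 + 4 = 94 (decimal)
Start: 94
Convert 0b11111 (binary) → 16 + 8 + 4 + 2 + 1 = 31 (decimal)
94 - 31 = 63
63 × 2 = 126
Convert 0b110 (binary) → 4 + 2 = 6 (decimal)
126 ÷ 6 = 21
21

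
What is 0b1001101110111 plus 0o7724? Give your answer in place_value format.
Convert 0b1001101110111 (binary) → 4096 + 512 + 256 + 64 + 32 + 16 + 4 + 2 + 1 = 4983 (decimal)
Convert 0o7724 (octal) → 7×512 + 7×64 + 2×8 + 4 = 4052 (decimal)
Compute 4983 + 4052 = 9035
Convert 9035 (decimal) → 9035 = 9×1000 + 3×10 + 5 → 9 thousands, 3 tens, 5 ones (place-value notation)
9 thousands, 3 tens, 5 ones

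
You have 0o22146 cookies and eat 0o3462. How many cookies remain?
Convert 0o22146 (octal) → 2×4096 + 2×512 + 1×64 + 4×8 + 6 = 9318 (decimal)
Convert 0o3462 (octal) → 3×512 + 4×64 + 6×8 + 2 = 1842 (decimal)
Compute 9318 - 1842 = 7476
7476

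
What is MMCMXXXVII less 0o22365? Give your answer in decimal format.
Convert MMCMXXXVII (Roman numeral) → 1000 + 1000 + 900 + 10 + 10 + 10 + 5 + 1 + 1 = 2937 (decimal)
Convert 0o22365 (octal) → 2×4096 + 2×512 + 3×64 + 6×8 + 5 = 9461 (decimal)
Compute 2937 - 9461 = -6524
-6524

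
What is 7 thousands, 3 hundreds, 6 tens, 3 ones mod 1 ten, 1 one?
Convert 7 thousands, 3 hundreds, 6 tens, 3 ones (place-value notation) → 7×1000 + 3×100 + 6×10 + 3 = 7363 (decimal)
Convert 1 ten, 1 one (place-value notation) → 1×10 + 1 = 11 (decimal)
Compute 7363 mod 11 = 4
4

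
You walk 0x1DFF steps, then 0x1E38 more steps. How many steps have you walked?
Convert 0x1DFF (hexadecimal) → 1×4096 + 13×256 + 15×16 + 15 = 7679 (decimal)
Convert 0x1E38 (hexadecimal) → 1×4096 + 14×256 + 3×16 + 8 = 7736 (decimal)
Compute 7679 + 7736 = 15415
15415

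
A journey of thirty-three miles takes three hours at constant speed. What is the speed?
Convert thirty-three (English words) → 33 (decimal)
Convert three (English words) → 3 (decimal)
Compute 33 ÷ 3 = 11
11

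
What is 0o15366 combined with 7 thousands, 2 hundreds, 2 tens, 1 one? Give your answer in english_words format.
Convert 0o15366 (octal) → 1×4096 + 5×512 + 3×64 + 6×8 + 6 = 6902 (decimal)
Convert 7 thousands, 2 hundreds, 2 tens, 1 one (place-value notation) → 7×1000 + 2×100 + 2×10 + 1 = 7221 (decimal)
Compute 6902 + 7221 = 14123
Convert 14123 (decimal) → 14123 = 14×1000 + 1×100 + 23 → fourteen thousand one hundred twenty-three (English words)
fourteen thousand one hundred twenty-three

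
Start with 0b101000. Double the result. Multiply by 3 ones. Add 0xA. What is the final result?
Convert 0b101000 (binary) → 32 + 8 = 40 (decimal)
Start: 40
40 × 2 = 80
Convert 3 ones (place-value notation) → 3 (decimal)
80 × 3 = 240
Convert 0xA (hexadecimal) → 10 (decimal)
240 + 10 = 250
250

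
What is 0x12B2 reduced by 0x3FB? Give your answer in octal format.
Convert 0x12B2 (hexadecimal) → 1×4096 + 2×256 + 11×16 + 2 = 4786 (decimal)
Convert 0x3FB (hexadecimal) → 3×256 + 15×16 + 11 = 1019 (decimal)
Compute 4786 - 1019 = 3767
Convert 3767 (decimal) → 3767 = 7×512 + 2×64 + 6×8 + 7 → 0o7267 (octal)
0o7267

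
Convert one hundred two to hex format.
Convert one hundred two (English words) → 1×100 + 2 = 102 (decimal)
Convert 102 (decimal) → 102 = 6×16 + 6 → 0x66 (hexadecimal)
0x66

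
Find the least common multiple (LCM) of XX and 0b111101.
Convert XX (Roman numeral) → 10 + 10 = 20 (decimal)
Convert 0b111101 (binary) → 32 + 16 + 8 + 4 + 1 = 61 (decimal)
Compute lcm(20, 61) = 1220
1220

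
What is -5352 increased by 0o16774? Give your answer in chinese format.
Convert 0o16774 (octal) → 1×4096 + 6×512 + 7×64 + 7×8 + 4 = 7676 (decimal)
Compute -5352 + 7676 = 2324
Convert 2324 (decimal) → 2324 = 2×1000 + 3×100 + 2×10 + 4 → 二千三百二十四 (Chinese numeral)
二千三百二十四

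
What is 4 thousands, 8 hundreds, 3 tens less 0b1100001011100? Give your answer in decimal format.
Convert 4 thousands, 8 hundreds, 3 tens (place-value notation) → 4×1000 + 8×100 + 3×10 = 4830 (decimal)
Convert 0b1100001011100 (binary) → 4096 + 2048 + 64 + 16 + 8 + 4 = 6236 (decimal)
Compute 4830 - 6236 = -1406
-1406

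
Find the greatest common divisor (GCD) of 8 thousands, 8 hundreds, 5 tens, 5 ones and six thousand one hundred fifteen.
Convert 8 thousands, 8 hundreds, 5 tens, 5 ones (place-value notation) → 8×1000 + 8×100 + 5×10 + 5 = 8855 (decimal)
Convert six thousand one hundred fifteen (English words) → 6×1000 + 1×100 + 15 = 6115 (decimal)
Compute gcd(8855, 6115) = 5
5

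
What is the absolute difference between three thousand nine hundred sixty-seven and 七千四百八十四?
Convert three thousand nine hundred sixty-seven (English words) → 3×1000 + 9×100 + 67 = 3967 (decimal)
Convert 七千四百八十四 (Chinese numeral) → 7×1000 + 4×100 + 8×10 + 4 = 7484 (decimal)
Compute |3967 - 7484| = 3517
3517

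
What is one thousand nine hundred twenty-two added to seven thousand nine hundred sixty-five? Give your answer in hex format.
Convert one thousand nine hundred twenty-two (English words) → 1×1000 + 9×100 + 22 = 1922 (decimal)
Convert seven thousand nine hundred sixty-five (English words) → 7×1000 + 9×100 + 65 = 7965 (decimal)
Compute 1922 + 7965 = 9887
Convert 9887 (decimal) → 9887 = 2×4096 + 6×256 + 9×16 + 15 → 0x269F (hexadecimal)
0x269F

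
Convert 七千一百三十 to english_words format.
Convert 七千一百三十 (Chinese numeral) → 7×1000 + 1×100 + 3×10 = 7130 (decimal)
Convert 7130 (decimal) → 7130 = 7×1000 + 1×100 + 30 → seven thousand one hundred thirty (English words)
seven thousand one hundred thirty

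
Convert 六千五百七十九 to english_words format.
Convert 六千五百七十九 (Chinese numeral) → 6×1000 + 5×100 + 7×10 + 9 = 6579 (decimal)
Convert 6579 (decimal) → 6579 = 6×1000 + 5×100 + 79 → six thousand five hundred seventy-nine (English words)
six thousand five hundred seventy-nine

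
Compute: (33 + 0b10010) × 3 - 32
Convert 0b10010 (binary) → 16 + 2 = 18 (decimal)
Expression in decimal: (33 + 18) × 3 - 32
Parentheses first: 33 + 18 = 51
Multiply: 51 × 3 = 153
Subtract: 153 - 32 = 121
121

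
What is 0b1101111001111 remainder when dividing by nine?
Convert 0b1101111001111 (binary) → 4096 + 2048 + 512 + 256 + 128 + 64 + 8 + 4 + 2 + 1 = 7119 (decimal)
Convert nine (English words) → 9 (decimal)
Compute 7119 mod 9 = 0
0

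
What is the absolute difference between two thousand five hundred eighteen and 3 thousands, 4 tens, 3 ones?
Convert two thousand five hundred eighteen (English words) → 2×1000 + 5×100 + 18 = 2518 (decimal)
Convert 3 thousands, 4 tens, 3 ones (place-value notation) → 3×1000 + 4×10 + 3 = 3043 (decimal)
Compute |2518 - 3043| = 525
525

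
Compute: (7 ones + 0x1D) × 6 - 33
Convert 7 ones (place-value notation) → 7 (decimal)
Convert 0x1D (hexadecimal) → 1×16 + 13 = 29 (decimal)
Expression in decimal: (7 + 29) × 6 - 33
Parentheses first: 7 + 29 = 36
Multiply: 36 × 6 = 216
Subtract: 216 - 33 = 183
183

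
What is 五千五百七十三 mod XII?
Convert 五千五百七十三 (Chinese numeral) → 5×1000 + 5×100 + 7×10 + 3 = 5573 (decimal)
Convert XII (Roman numeral) → 10 + 1 + 1 = 12 (decimal)
Compute 5573 mod 12 = 5
5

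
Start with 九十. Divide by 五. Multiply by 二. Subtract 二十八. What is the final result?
Convert 九十 (Chinese numeral) → 9×10 = 90 (decimal)
Start: 90
Convert 五 (Chinese numeral) → 5 (decimal)
90 ÷ 5 = 18
Convert 二 (Chinese numeral) → 2 (decimal)
18 × 2 = 36
Convert 二十八 (Chinese numeral) → 2×10 + 8 = 28 (decimal)
36 - 28 = 8
8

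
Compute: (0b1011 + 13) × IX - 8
Convert 0b1011 (binary) → 8 + 2 + 1 = 11 (decimal)
Convert IX (Roman numeral) → 9 (decimal)
Expression in decimal: (11 + 13) × 9 - 8
Parentheses first: 11 + 13 = 24
Multiply: 24 × 9 = 216
Subtract: 216 - 8 = 208
208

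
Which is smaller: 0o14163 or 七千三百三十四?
Convert 0o14163 (octal) → 1×4096 + 4×512 + 1×64 + 6×8 + 3 = 6259 (decimal)
Convert 七千三百三十四 (Chinese numeral) → 7×1000 + 3×100 + 3×10 + 4 = 7334 (decimal)
Compare 6259 vs 7334: smaller = 6259
6259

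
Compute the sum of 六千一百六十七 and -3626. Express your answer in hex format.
Convert 六千一百六十七 (Chinese numeral) → 6×1000 + 1×100 + 6×10 + 7 = 6167 (decimal)
Compute 6167 + -3626 = 2541
Convert 2541 (decimal) → 2541 = 9×256 + 14×16 + 13 → 0x9ED (hexadecimal)
0x9ED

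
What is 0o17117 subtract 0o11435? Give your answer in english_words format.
Convert 0o17117 (octal) → 1×4096 + 7×512 + 1×64 + 1×8 + 7 = 7759 (decimal)
Convert 0o11435 (octal) → 1×4096 + 1×512 + 4×64 + 3×8 + 5 = 4893 (decimal)
Compute 7759 - 4893 = 2866
Convert 2866 (decimal) → 2866 = 2×1000 + 8×100 + 66 → two thousand eight hundred sixty-six (English words)
two thousand eight hundred sixty-six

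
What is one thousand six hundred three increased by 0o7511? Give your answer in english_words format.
Convert one thousand six hundred three (English words) → 1×1000 + 6×100 + 3 = 1603 (decimal)
Convert 0o7511 (octal) → 7×512 + 5×64 + 1×8 + 1 = 3913 (decimal)
Compute 1603 + 3913 = 5516
Convert 5516 (decimal) → 5516 = 5×1000 + 5×100 + 16 → five thousand five hundred sixteen (English words)
five thousand five hundred sixteen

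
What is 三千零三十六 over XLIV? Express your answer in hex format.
Convert 三千零三十六 (Chinese numeral) → 3×1000 + 3×10 + 6 = 3036 (decimal)
Convert XLIV (Roman numeral) → 40 + 4 = 44 (decimal)
Compute 3036 ÷ 44 = 69
Convert 69 (decimal) → 69 = 4×16 + 5 → 0x45 (hexadecimal)
0x45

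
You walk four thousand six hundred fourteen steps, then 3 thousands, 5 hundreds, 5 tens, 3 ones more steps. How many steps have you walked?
Convert four thousand six hundred fourteen (English words) → 4×1000 + 6×100 + 14 = 4614 (decimal)
Convert 3 thousands, 5 hundreds, 5 tens, 3 ones (place-value notation) → 3×1000 + 5×100 + 5×10 + 3 = 3553 (decimal)
Compute 4614 + 3553 = 8167
8167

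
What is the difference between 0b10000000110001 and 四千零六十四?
Convert 0b10000000110001 (binary) → 8192 + 32 + 16 + 1 = 8241 (decimal)
Convert 四千零六十四 (Chinese numeral) → 4×1000 + 6×10 + 4 = 4064 (decimal)
Difference: |8241 - 4064| = 4177
4177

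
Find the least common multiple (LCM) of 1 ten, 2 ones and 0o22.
Convert 1 ten, 2 ones (place-value notation) → 1×10 + 2 = 12 (decimal)
Convert 0o22 (octal) → 2×8 + 2 = 18 (decimal)
Compute lcm(12, 18) = 36
36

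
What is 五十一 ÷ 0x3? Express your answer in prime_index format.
Convert 五十一 (Chinese numeral) → 5×10 + 1 = 51 (decimal)
Convert 0x3 (hexadecimal) → 3 (decimal)
Compute 51 ÷ 3 = 17
Convert 17 (decimal) → the 7th prime (prime index)
the 7th prime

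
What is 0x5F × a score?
Convert 0x5F (hexadecimal) → 5×16 + 15 = 95 (decimal)
Convert a score (colloquial) → 20 (decimal)
Compute 95 × 20 = 1900
1900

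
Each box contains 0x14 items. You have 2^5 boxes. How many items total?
Convert 0x14 (hexadecimal) → 1×16 + 4 = 20 (decimal)
Convert 2^5 (power) → 32 (decimal)
Compute 20 × 32 = 640
640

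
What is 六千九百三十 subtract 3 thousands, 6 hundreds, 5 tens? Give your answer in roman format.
Convert 六千九百三十 (Chinese numeral) → 6×1000 + 9×100 + 3×10 = 6930 (decimal)
Convert 3 thousands, 6 hundreds, 5 tens (place-value notation) → 3×1000 + 6×100 + 5×10 = 3650 (decimal)
Compute 6930 - 3650 = 3280
Convert 3280 (decimal) → 3280 = 1000 + 1000 + 1000 + 100 + 100 + 50 + 10 + 10 + 10 → MMMCCLXXX (Roman numeral)
MMMCCLXXX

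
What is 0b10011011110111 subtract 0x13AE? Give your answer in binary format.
Convert 0b10011011110111 (binary) → 8192 + 1024 + 512 + 128 + 64 + 32 + 16 + 4 + 2 + 1 = 9975 (decimal)
Convert 0x13AE (hexadecimal) → 1×4096 + 3×256 + 10×16 + 14 = 5038 (decimal)
Compute 9975 - 5038 = 4937
Convert 4937 (decimal) → 4937 = 4096 + 512 + 256 + 64 + 8 + 1 → 0b1001101001001 (binary)
0b1001101001001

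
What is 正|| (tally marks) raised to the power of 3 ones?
Convert 正|| (tally marks) → 5 + 2 = 7 (decimal)
Convert 3 ones (place-value notation) → 3 (decimal)
Compute 7 ^ 3 = 343
343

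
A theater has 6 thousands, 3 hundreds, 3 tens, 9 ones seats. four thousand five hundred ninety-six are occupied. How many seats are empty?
Convert 6 thousands, 3 hundreds, 3 tens, 9 ones (place-value notation) → 6×1000 + 3×100 + 3×10 + 9 = 6339 (decimal)
Convert four thousand five hundred ninety-six (English words) → 4×1000 + 5×100 + 96 = 4596 (decimal)
Compute 6339 - 4596 = 1743
1743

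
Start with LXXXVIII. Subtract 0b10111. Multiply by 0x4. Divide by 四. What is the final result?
Convert LXXXVIII (Roman numeral) → 50 + 10 + 10 + 10 + 5 + 1 + 1 + 1 = 88 (decimal)
Start: 88
Convert 0b10111 (binary) → 16 + 4 + 2 + 1 = 23 (decimal)
88 - 23 = 65
Convert 0x4 (hexadecimal) → 4 (decimal)
65 × 4 = 260
Convert 四 (Chinese numeral) → 4 (decimal)
260 ÷ 4 = 65
65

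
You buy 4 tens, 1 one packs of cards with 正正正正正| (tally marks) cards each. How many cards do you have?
Convert 正正正正正| (tally marks) → 5 + 5 + 5 + 5 + 5 + 1 = 26 (decimal)
Convert 4 tens, 1 one (place-value notation) → 4×10 + 1 = 41 (decimal)
Compute 26 × 41 = 1066
1066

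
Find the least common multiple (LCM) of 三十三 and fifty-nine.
Convert 三十三 (Chinese numeral) → 3×10 + 3 = 33 (decimal)
Convert fifty-nine (English words) → 59 (decimal)
Compute lcm(33, 59) = 1947
1947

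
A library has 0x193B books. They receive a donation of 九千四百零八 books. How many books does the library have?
Convert 0x193B (hexadecimal) → 1×4096 + 9×256 + 3×16 + 11 = 6459 (decimal)
Convert 九千四百零八 (Chinese numeral) → 9×1000 + 4×100 + 8 = 9408 (decimal)
Compute 6459 + 9408 = 15867
15867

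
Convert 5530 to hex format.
Convert 5530 (decimal) → 5530 = 1×4096 + 5×256 + 9×16 + 10 → 0x159A (hexadecimal)
0x159A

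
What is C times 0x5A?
Convert C (Roman numeral) → 100 (decimal)
Convert 0x5A (hexadecimal) → 5×16 + 10 = 90 (decimal)
Compute 100 × 90 = 9000
9000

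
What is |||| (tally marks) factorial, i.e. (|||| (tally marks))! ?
Convert |||| (tally marks) → 4 (decimal)
Compute 4! = 24
24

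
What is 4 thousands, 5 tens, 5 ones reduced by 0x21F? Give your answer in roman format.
Convert 4 thousands, 5 tens, 5 ones (place-value notation) → 4×1000 + 5×10 + 5 = 4055 (decimal)
Convert 0x21F (hexadecimal) → 2×256 + 1×16 + 15 = 543 (decimal)
Compute 4055 - 543 = 3512
Convert 3512 (decimal) → 3512 = 1000 + 1000 + 1000 + 500 + 10 + 1 + 1 → MMMDXII (Roman numeral)
MMMDXII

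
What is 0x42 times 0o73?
Convert 0x42 (hexadecimal) → 4×16 + 2 = 66 (decimal)
Convert 0o73 (octal) → 7×8 + 3 = 59 (decimal)
Compute 66 × 59 = 3894
3894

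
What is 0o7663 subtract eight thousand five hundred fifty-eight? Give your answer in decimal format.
Convert 0o7663 (octal) → 7×512 + 6×64 + 6×8 + 3 = 4019 (decimal)
Convert eight thousand five hundred fifty-eight (English words) → 8×1000 + 5×100 + 58 = 8558 (decimal)
Compute 4019 - 8558 = -4539
-4539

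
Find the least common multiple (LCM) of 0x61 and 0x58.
Convert 0x61 (hexadecimal) → 6×16 + 1 = 97 (decimal)
Convert 0x58 (hexadecimal) → 5×16 + 8 = 88 (decimal)
Compute lcm(97, 88) = 8536
8536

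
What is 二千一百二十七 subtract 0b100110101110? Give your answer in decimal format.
Convert 二千一百二十七 (Chinese numeral) → 2×1000 + 1×100 + 2×10 + 7 = 2127 (decimal)
Convert 0b100110101110 (binary) → 2048 + 256 + 128 + 32 + 8 + 4 + 2 = 2478 (decimal)
Compute 2127 - 2478 = -351
-351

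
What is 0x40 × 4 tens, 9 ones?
Convert 0x40 (hexadecimal) → 4×16 = 64 (decimal)
Convert 4 tens, 9 ones (place-value notation) → 4×10 + 9 = 49 (decimal)
Compute 64 × 49 = 3136
3136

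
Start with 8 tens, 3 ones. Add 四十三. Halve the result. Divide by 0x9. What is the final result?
Convert 8 tens, 3 ones (place-value notation) → 8×10 + 3 = 83 (decimal)
Start: 83
Convert 四十三 (Chinese numeral) → 4×10 + 3 = 43 (decimal)
83 + 43 = 126
126 ÷ 2 = 63
Convert 0x9 (hexadecimal) → 9 (decimal)
63 ÷ 9 = 7
7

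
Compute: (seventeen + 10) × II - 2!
Convert seventeen (English words) → 17 (decimal)
Convert II (Roman numeral) → 1 + 1 = 2 (decimal)
Convert 2! (factorial) → 2 (decimal)
Expression in decimal: (17 + 10) × 2 - 2
Parentheses first: 17 + 10 = 27
Multiply: 27 × 2 = 54
Subtract: 54 - 2 = 52
52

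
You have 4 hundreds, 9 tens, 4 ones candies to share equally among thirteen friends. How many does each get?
Convert 4 hundreds, 9 tens, 4 ones (place-value notation) → 4×100 + 9×10 + 4 = 494 (decimal)
Convert thirteen (English words) → 13 (decimal)
Compute 494 ÷ 13 = 38
38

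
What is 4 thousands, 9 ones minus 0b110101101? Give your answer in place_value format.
Convert 4 thousands, 9 ones (place-value notation) → 4×1000 + 9 = 4009 (decimal)
Convert 0b110101101 (binary) → 256 + 128 + 32 + 8 + 4 + 1 = 429 (decimal)
Compute 4009 - 429 = 3580
Convert 3580 (decimal) → 3580 = 3×1000 + 5×100 + 8×10 → 3 thousands, 5 hundreds, 8 tens (place-value notation)
3 thousands, 5 hundreds, 8 tens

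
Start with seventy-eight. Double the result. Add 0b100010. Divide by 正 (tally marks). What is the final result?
Convert seventy-eight (English words) → 78 (decimal)
Start: 78
78 × 2 = 156
Convert 0b100010 (binary) → 32 + 2 = 34 (decimal)
156 + 34 = 190
Convert 正 (tally marks) → 5 (decimal)
190 ÷ 5 = 38
38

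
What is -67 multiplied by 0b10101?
Convert 0b10101 (binary) → 16 + 4 + 1 = 21 (decimal)
Compute -67 × 21 = -1407
-1407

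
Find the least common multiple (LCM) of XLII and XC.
Convert XLII (Roman numeral) → 40 + 1 + 1 = 42 (decimal)
Convert XC (Roman numeral) → 90 (decimal)
Compute lcm(42, 90) = 630
630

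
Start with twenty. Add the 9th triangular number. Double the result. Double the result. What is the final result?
Convert twenty (English words) → 20 (decimal)
Start: 20
Convert the 9th triangular number (triangular index) → 9×10/2 = 45 (decimal)
20 + 45 = 65
65 × 2 = 130
130 × 2 = 260
260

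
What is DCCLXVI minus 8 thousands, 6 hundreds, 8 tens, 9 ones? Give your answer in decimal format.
Convert DCCLXVI (Roman numeral) → 500 + 100 + 100 + 50 + 10 + 5 + 1 = 766 (decimal)
Convert 8 thousands, 6 hundreds, 8 tens, 9 ones (place-value notation) → 8×1000 + 6×100 + 8×10 + 9 = 8689 (decimal)
Compute 766 - 8689 = -7923
-7923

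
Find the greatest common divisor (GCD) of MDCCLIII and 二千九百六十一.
Convert MDCCLIII (Roman numeral) → 1000 + 500 + 100 + 100 + 50 + 1 + 1 + 1 = 1753 (decimal)
Convert 二千九百六十一 (Chinese numeral) → 2×1000 + 9×100 + 6×10 + 1 = 2961 (decimal)
Compute gcd(1753, 2961) = 1
1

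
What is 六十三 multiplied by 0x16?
Convert 六十三 (Chinese numeral) → 6×10 + 3 = 63 (decimal)
Convert 0x16 (hexadecimal) → 1×16 + 6 = 22 (decimal)
Compute 63 × 22 = 1386
1386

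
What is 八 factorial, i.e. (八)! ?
Convert 八 (Chinese numeral) → 8 (decimal)
Compute 8! = 40320
40320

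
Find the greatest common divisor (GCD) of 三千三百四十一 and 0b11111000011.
Convert 三千三百四十一 (Chinese numeral) → 3×1000 + 3×100 + 4×10 + 1 = 3341 (decimal)
Convert 0b11111000011 (binary) → 1024 + 512 + 256 + 128 + 64 + 2 + 1 = 1987 (decimal)
Compute gcd(3341, 1987) = 1
1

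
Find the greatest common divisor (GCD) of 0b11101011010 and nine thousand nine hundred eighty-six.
Convert 0b11101011010 (binary) → 1024 + 512 + 256 + 64 + 16 + 8 + 2 = 1882 (decimal)
Convert nine thousand nine hundred eighty-six (English words) → 9×1000 + 9×100 + 86 = 9986 (decimal)
Compute gcd(1882, 9986) = 2
2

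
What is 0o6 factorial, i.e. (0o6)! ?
Convert 0o6 (octal) → 6 (decimal)
Compute 6! = 720
720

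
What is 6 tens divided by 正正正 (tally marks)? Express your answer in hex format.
Convert 6 tens (place-value notation) → 6×10 = 60 (decimal)
Convert 正正正 (tally marks) → 5 + 5 + 5 = 15 (decimal)
Compute 60 ÷ 15 = 4
Convert 4 (decimal) → 0x4 (hexadecimal)
0x4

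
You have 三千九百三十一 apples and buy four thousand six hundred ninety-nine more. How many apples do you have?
Convert 三千九百三十一 (Chinese numeral) → 3×1000 + 9×100 + 3×10 + 1 = 3931 (decimal)
Convert four thousand six hundred ninety-nine (English words) → 4×1000 + 6×100 + 99 = 4699 (decimal)
Compute 3931 + 4699 = 8630
8630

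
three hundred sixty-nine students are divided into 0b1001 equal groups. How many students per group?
Convert three hundred sixty-nine (English words) → 3×100 + 69 = 369 (decimal)
Convert 0b1001 (binary) → 8 + 1 = 9 (decimal)
Compute 369 ÷ 9 = 41
41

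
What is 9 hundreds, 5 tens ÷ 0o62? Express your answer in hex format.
Convert 9 hundreds, 5 tens (place-value notation) → 9×100 + 5×10 = 950 (decimal)
Convert 0o62 (octal) → 6×8 + 2 = 50 (decimal)
Compute 950 ÷ 50 = 19
Convert 19 (decimal) → 19 = 1×16 + 3 → 0x13 (hexadecimal)
0x13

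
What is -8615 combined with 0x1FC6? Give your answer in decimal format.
Convert 0x1FC6 (hexadecimal) → 1×4096 + 15×256 + 12×16 + 6 = 8134 (decimal)
Compute -8615 + 8134 = -481
-481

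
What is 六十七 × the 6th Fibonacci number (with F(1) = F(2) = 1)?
Convert 六十七 (Chinese numeral) → 6×10 + 7 = 67 (decimal)
Convert the 6th Fibonacci number (with F(1) = F(2) = 1) (Fibonacci index) → 1, 1, 2, 3, 5, 8 → 8 (decimal)
Compute 67 × 8 = 536
536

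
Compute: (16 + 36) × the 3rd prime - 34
Convert the 3rd prime (prime index) → 5 (decimal)
Expression in decimal: (16 + 36) × 5 - 34
Parentheses first: 16 + 36 = 52
Multiply: 52 × 5 = 260
Subtract: 260 - 34 = 226
226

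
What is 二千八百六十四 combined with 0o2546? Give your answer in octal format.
Convert 二千八百六十四 (Chinese numeral) → 2×1000 + 8×100 + 6×10 + 4 = 2864 (decimal)
Convert 0o2546 (octal) → 2×512 + 5×64 + 4×8 + 6 = 1382 (decimal)
Compute 2864 + 1382 = 4246
Convert 4246 (decimal) → 4246 = 1×4096 + 2×64 + 2×8 + 6 → 0o10226 (octal)
0o10226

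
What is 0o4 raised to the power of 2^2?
Convert 0o4 (octal) → 4 (decimal)
Convert 2^2 (power) → 4 (decimal)
Compute 4 ^ 4 = 256
256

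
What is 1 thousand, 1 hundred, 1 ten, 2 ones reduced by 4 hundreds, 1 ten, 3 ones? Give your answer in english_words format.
Convert 1 thousand, 1 hundred, 1 ten, 2 ones (place-value notation) → 1×1000 + 1×100 + 1×10 + 2 = 1112 (decimal)
Convert 4 hundreds, 1 ten, 3 ones (place-value notation) → 4×100 + 1×10 + 3 = 413 (decimal)
Compute 1112 - 413 = 699
Convert 699 (decimal) → 699 = 6×100 + 99 → six hundred ninety-nine (English words)
six hundred ninety-nine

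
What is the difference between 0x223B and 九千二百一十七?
Convert 0x223B (hexadecimal) → 2×4096 + 2×256 + 3×16 + 11 = 8763 (decimal)
Convert 九千二百一十七 (Chinese numeral) → 9×1000 + 2×100 + 1×10 + 7 = 9217 (decimal)
Difference: |8763 - 9217| = 454
454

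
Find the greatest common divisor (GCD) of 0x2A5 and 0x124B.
Convert 0x2A5 (hexadecimal) → 2×256 + 10×16 + 5 = 677 (decimal)
Convert 0x124B (hexadecimal) → 1×4096 + 2×256 + 4×16 + 11 = 4683 (decimal)
Compute gcd(677, 4683) = 1
1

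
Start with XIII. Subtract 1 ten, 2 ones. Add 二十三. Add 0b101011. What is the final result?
Convert XIII (Roman numeral) → 10 + 1 + 1 + 1 = 13 (decimal)
Start: 13
Convert 1 ten, 2 ones (place-value notation) → 1×10 + 2 = 12 (decimal)
13 - 12 = 1
Convert 二十三 (Chinese numeral) → 2×10 + 3 = 23 (decimal)
1 + 23 = 24
Convert 0b101011 (binary) → 32 + 8 + 2 + 1 = 43 (decimal)
24 + 43 = 67
67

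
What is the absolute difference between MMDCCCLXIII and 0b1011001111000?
Convert MMDCCCLXIII (Roman numeral) → 1000 + 1000 + 500 + 100 + 100 + 100 + 50 + 10 + 1 + 1 + 1 = 2863 (decimal)
Convert 0b1011001111000 (binary) → 4096 + 1024 + 512 + 64 + 32 + 16 + 8 = 5752 (decimal)
Compute |2863 - 5752| = 2889
2889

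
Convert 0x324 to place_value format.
Convert 0x324 (hexadecimal) → 3×256 + 2×16 + 4 = 804 (decimal)
Convert 804 (decimal) → 804 = 8×100 + 4 → 8 hundreds, 4 ones (place-value notation)
8 hundreds, 4 ones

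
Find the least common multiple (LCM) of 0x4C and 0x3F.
Convert 0x4C (hexadecimal) → 4×16 + 12 = 76 (decimal)
Convert 0x3F (hexadecimal) → 3×16 + 15 = 63 (decimal)
Compute lcm(76, 63) = 4788
4788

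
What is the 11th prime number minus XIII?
The 11th prime number = 31
Convert XIII (Roman numeral) → 10 + 1 + 1 + 1 = 13 (decimal)
Compute 31 - 13 = 18
18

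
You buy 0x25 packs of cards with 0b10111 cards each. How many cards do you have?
Convert 0b10111 (binary) → 16 + 4 + 2 + 1 = 23 (decimal)
Convert 0x25 (hexadecimal) → 2×16 + 5 = 37 (decimal)
Compute 23 × 37 = 851
851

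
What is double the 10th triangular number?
The 10th triangular number = 10×11/2 = 55
Compute 55 × 2 = 110
110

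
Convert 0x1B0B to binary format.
Convert 0x1B0B (hexadecimal) → 1×4096 + 11×256 + 11 = 6923 (decimal)
Convert 6923 (decimal) → 6923 = 4096 + 2048 + 512 + 256 + 8 + 2 + 1 → 0b1101100001011 (binary)
0b1101100001011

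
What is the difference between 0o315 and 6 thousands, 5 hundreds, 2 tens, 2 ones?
Convert 0o315 (octal) → 3×64 + 1×8 + 5 = 205 (decimal)
Convert 6 thousands, 5 hundreds, 2 tens, 2 ones (place-value notation) → 6×1000 + 5×100 + 2×10 + 2 = 6522 (decimal)
Difference: |205 - 6522| = 6317
6317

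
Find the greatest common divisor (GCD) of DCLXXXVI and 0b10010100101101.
Convert DCLXXXVI (Roman numeral) → 500 + 100 + 50 + 10 + 10 + 10 + 5 + 1 = 686 (decimal)
Convert 0b10010100101101 (binary) → 8192 + 1024 + 256 + 32 + 8 + 4 + 1 = 9517 (decimal)
Compute gcd(686, 9517) = 1
1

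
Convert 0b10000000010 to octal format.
Convert 0b10000000010 (binary) → 1024 + 2 = 1026 (decimal)
Convert 1026 (decimal) → 1026 = 2×512 + 2 → 0o2002 (octal)
0o2002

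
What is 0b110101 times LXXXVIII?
Convert 0b110101 (binary) → 32 + 16 + 4 + 1 = 53 (decimal)
Convert LXXXVIII (Roman numeral) → 50 + 10 + 10 + 10 + 5 + 1 + 1 + 1 = 88 (decimal)
Compute 53 × 88 = 4664
4664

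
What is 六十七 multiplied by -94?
Convert 六十七 (Chinese numeral) → 6×10 + 7 = 67 (decimal)
Compute 67 × -94 = -6298
-6298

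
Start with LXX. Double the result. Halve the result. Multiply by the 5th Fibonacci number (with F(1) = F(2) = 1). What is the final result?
Convert LXX (Roman numeral) → 50 + 10 + 10 = 70 (decimal)
Start: 70
70 × 2 = 140
140 ÷ 2 = 70
Convert the 5th Fibonacci number (with F(1) = F(2) = 1) (Fibonacci index) → 1, 1, 2, 3, 5 → 5 (decimal)
70 × 5 = 350
350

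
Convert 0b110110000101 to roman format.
Convert 0b110110000101 (binary) → 2048 + 1024 + 256 + 128 + 4 + 1 = 3461 (decimal)
Convert 3461 (decimal) → 3461 = 1000 + 1000 + 1000 + 400 + 50 + 10 + 1 → MMMCDLXI (Roman numeral)
MMMCDLXI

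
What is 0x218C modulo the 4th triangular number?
Convert 0x218C (hexadecimal) → 2×4096 + 1×256 + 8×16 + 12 = 8588 (decimal)
Convert the 4th triangular number (triangular index) → 4×5/2 = 10 (decimal)
Compute 8588 mod 10 = 8
8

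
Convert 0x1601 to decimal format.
Convert 0x1601 (hexadecimal) → 1×4096 + 6×256 + 1 = 5633 (decimal)
5633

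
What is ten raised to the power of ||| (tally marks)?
Convert ten (English words) → 10 (decimal)
Convert ||| (tally marks) → 3 (decimal)
Compute 10 ^ 3 = 1000
1000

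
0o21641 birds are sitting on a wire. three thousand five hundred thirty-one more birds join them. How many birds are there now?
Convert 0o21641 (octal) → 2×4096 + 1×512 + 6×64 + 4×8 + 1 = 9121 (decimal)
Convert three thousand five hundred thirty-one (English words) → 3×1000 + 5×100 + 31 = 3531 (decimal)
Compute 9121 + 3531 = 12652
12652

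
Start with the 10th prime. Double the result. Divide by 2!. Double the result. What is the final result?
Convert the 10th prime (prime index) → 29 (decimal)
Start: 29
29 × 2 = 58
Convert 2! (factorial) → 2 (decimal)
58 ÷ 2 = 29
29 × 2 = 58
58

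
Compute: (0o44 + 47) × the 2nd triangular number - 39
Convert 0o44 (octal) → 4×8 + 4 = 36 (decimal)
Convert the 2nd triangular number (triangular index) → 2×3/2 = 3 (decimal)
Expression in decimal: (36 + 47) × 3 - 39
Parentheses first: 36 + 47 = 83
Multiply: 83 × 3 = 249
Subtract: 249 - 39 = 210
210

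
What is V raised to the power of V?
Convert V (Roman numeral) → 5 (decimal)
Convert V (Roman numeral) → 5 (decimal)
Compute 5 ^ 5 = 3125
3125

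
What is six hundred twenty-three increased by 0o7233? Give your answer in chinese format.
Convert six hundred twenty-three (English words) → 6×100 + 23 = 623 (decimal)
Convert 0o7233 (octal) → 7×512 + 2×64 + 3×8 + 3 = 3739 (decimal)
Compute 623 + 3739 = 4362
Convert 4362 (decimal) → 4362 = 4×1000 + 3×100 + 6×10 + 2 → 四千三百六十二 (Chinese numeral)
四千三百六十二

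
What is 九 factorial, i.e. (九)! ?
Convert 九 (Chinese numeral) → 9 (decimal)
Compute 9! = 362880
362880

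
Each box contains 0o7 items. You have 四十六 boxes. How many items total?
Convert 0o7 (octal) → 7 (decimal)
Convert 四十六 (Chinese numeral) → 4×10 + 6 = 46 (decimal)
Compute 7 × 46 = 322
322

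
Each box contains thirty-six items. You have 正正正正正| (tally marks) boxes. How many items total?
Convert thirty-six (English words) → 36 (decimal)
Convert 正正正正正| (tally marks) → 5 + 5 + 5 + 5 + 5 + 1 = 26 (decimal)
Compute 36 × 26 = 936
936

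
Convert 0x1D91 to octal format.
Convert 0x1D91 (hexadecimal) → 1×4096 + 13×256 + 9×16 + 1 = 7569 (decimal)
Convert 7569 (decimal) → 7569 = 1×4096 + 6×512 + 6×64 + 2×8 + 1 → 0o16621 (octal)
0o16621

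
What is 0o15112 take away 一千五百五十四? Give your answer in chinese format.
Convert 0o15112 (octal) → 1×4096 + 5×512 + 1×64 + 1×8 + 2 = 6730 (decimal)
Convert 一千五百五十四 (Chinese numeral) → 1×1000 + 5×100 + 5×10 + 4 = 1554 (decimal)
Compute 6730 - 1554 = 5176
Convert 5176 (decimal) → 5176 = 5×1000 + 1×100 + 7×10 + 6 → 五千一百七十六 (Chinese numeral)
五千一百七十六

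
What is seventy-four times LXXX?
Convert seventy-four (English words) → 74 (decimal)
Convert LXXX (Roman numeral) → 50 + 10 + 10 + 10 = 80 (decimal)
Compute 74 × 80 = 5920
5920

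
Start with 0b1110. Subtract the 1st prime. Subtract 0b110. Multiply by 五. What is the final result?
Convert 0b1110 (binary) → 8 + 4 + 2 = 14 (decimal)
Start: 14
Convert the 1st prime (prime index) → 2 (decimal)
14 - 2 = 12
Convert 0b110 (binary) → 4 + 2 = 6 (decimal)
12 - 6 = 6
Convert 五 (Chinese numeral) → 5 (decimal)
6 × 5 = 30
30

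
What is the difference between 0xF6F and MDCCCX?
Convert 0xF6F (hexadecimal) → 15×256 + 6×16 + 15 = 3951 (decimal)
Convert MDCCCX (Roman numeral) → 1000 + 500 + 100 + 100 + 100 + 10 = 1810 (decimal)
Difference: |3951 - 1810| = 2141
2141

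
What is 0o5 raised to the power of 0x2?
Convert 0o5 (octal) → 5 (decimal)
Convert 0x2 (hexadecimal) → 2 (decimal)
Compute 5 ^ 2 = 25
25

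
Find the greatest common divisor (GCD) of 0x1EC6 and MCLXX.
Convert 0x1EC6 (hexadecimal) → 1×4096 + 14×256 + 12×16 + 6 = 7878 (decimal)
Convert MCLXX (Roman numeral) → 1000 + 100 + 50 + 10 + 10 = 1170 (decimal)
Compute gcd(7878, 1170) = 78
78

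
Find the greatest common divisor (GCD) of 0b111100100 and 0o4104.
Convert 0b111100100 (binary) → 256 + 128 + 64 + 32 + 4 = 484 (decimal)
Convert 0o4104 (octal) → 4×512 + 1×64 + 4 = 2116 (decimal)
Compute gcd(484, 2116) = 4
4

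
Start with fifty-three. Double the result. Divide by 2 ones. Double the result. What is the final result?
Convert fifty-three (English words) → 53 (decimal)
Start: 53
53 × 2 = 106
Convert 2 ones (place-value notation) → 2 (decimal)
106 ÷ 2 = 53
53 × 2 = 106
106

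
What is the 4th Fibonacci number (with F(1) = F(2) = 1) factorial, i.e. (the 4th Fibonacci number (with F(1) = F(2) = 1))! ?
Convert the 4th Fibonacci number (with F(1) = F(2) = 1) (Fibonacci index) → 1, 1, 2, 3 → 3 (decimal)
Compute 3! = 6
6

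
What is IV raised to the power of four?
Convert IV (Roman numeral) → 4 (decimal)
Convert four (English words) → 4 (decimal)
Compute 4 ^ 4 = 256
256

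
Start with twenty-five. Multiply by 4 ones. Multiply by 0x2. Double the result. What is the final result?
Convert twenty-five (English words) → 25 (decimal)
Start: 25
Convert 4 ones (place-value notation) → 4 (decimal)
25 × 4 = 100
Convert 0x2 (hexadecimal) → 2 (decimal)
100 × 2 = 200
200 × 2 = 400
400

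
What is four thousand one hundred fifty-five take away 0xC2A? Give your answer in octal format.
Convert four thousand one hundred fifty-five (English words) → 4×1000 + 1×100 + 55 = 4155 (decimal)
Convert 0xC2A (hexadecimal) → 12×256 + 2×16 + 10 = 3114 (decimal)
Compute 4155 - 3114 = 1041
Convert 1041 (decimal) → 1041 = 2×512 + 2×8 + 1 → 0o2021 (octal)
0o2021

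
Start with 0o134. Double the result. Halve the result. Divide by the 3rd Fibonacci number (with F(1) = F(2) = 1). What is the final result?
Convert 0o134 (octal) → 1×64 + 3×8 + 4 = 92 (decimal)
Start: 92
92 × 2 = 184
184 ÷ 2 = 92
Convert the 3rd Fibonacci number (with F(1) = F(2) = 1) (Fibonacci index) → 1, 1, 2 → 2 (decimal)
92 ÷ 2 = 46
46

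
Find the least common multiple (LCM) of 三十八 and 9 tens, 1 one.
Convert 三十八 (Chinese numeral) → 3×10 + 8 = 38 (decimal)
Convert 9 tens, 1 one (place-value notation) → 9×10 + 1 = 91 (decimal)
Compute lcm(38, 91) = 3458
3458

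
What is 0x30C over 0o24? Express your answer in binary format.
Convert 0x30C (hexadecimal) → 3×256 + 12 = 780 (decimal)
Convert 0o24 (octal) → 2×8 + 4 = 20 (decimal)
Compute 780 ÷ 20 = 39
Convert 39 (decimal) → 39 = 32 + 4 + 2 + 1 → 0b100111 (binary)
0b100111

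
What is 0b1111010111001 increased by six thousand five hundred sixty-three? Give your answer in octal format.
Convert 0b1111010111001 (binary) → 4096 + 2048 + 1024 + 512 + 128 + 32 + 16 + 8 + 1 = 7865 (decimal)
Convert six thousand five hundred sixty-three (English words) → 6×1000 + 5×100 + 63 = 6563 (decimal)
Compute 7865 + 6563 = 14428
Convert 14428 (decimal) → 14428 = 3×4096 + 4×512 + 1×64 + 3×8 + 4 → 0o34134 (octal)
0o34134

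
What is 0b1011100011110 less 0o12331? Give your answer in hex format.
Convert 0b1011100011110 (binary) → 4096 + 1024 + 512 + 256 + 16 + 8 + 4 + 2 = 5918 (decimal)
Convert 0o12331 (octal) → 1×4096 + 2×512 + 3×64 + 3×8 + 1 = 5337 (decimal)
Compute 5918 - 5337 = 581
Convert 581 (decimal) → 581 = 2×256 + 4×16 + 5 → 0x245 (hexadecimal)
0x245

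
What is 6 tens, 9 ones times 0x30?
Convert 6 tens, 9 ones (place-value notation) → 6×10 + 9 = 69 (decimal)
Convert 0x30 (hexadecimal) → 3×16 = 48 (decimal)
Compute 69 × 48 = 3312
3312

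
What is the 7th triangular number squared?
The 7th triangular number = 7×8/2 = 28
Compute 28² = 28 × 28 = 784
784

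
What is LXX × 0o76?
Convert LXX (Roman numeral) → 50 + 10 + 10 = 70 (decimal)
Convert 0o76 (octal) → 7×8 + 6 = 62 (decimal)
Compute 70 × 62 = 4340
4340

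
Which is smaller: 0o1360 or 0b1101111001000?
Convert 0o1360 (octal) → 1×512 + 3×64 + 6×8 = 752 (decimal)
Convert 0b1101111001000 (binary) → 4096 + 2048 + 512 + 256 + 128 + 64 + 8 = 7112 (decimal)
Compare 752 vs 7112: smaller = 752
752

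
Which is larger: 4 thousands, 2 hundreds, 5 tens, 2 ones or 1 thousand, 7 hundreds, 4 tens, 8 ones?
Convert 4 thousands, 2 hundreds, 5 tens, 2 ones (place-value notation) → 4×1000 + 2×100 + 5×10 + 2 = 4252 (decimal)
Convert 1 thousand, 7 hundreds, 4 tens, 8 ones (place-value notation) → 1×1000 + 7×100 + 4×10 + 8 = 1748 (decimal)
Compare 4252 vs 1748: larger = 4252
4252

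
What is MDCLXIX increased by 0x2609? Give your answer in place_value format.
Convert MDCLXIX (Roman numeral) → 1000 + 500 + 100 + 50 + 10 + 9 = 1669 (decimal)
Convert 0x2609 (hexadecimal) → 2×4096 + 6×256 + 9 = 9737 (decimal)
Compute 1669 + 9737 = 11406
Convert 11406 (decimal) → 11406 = 11×1000 + 4×100 + 6 → 11 thousands, 4 hundreds, 6 ones (place-value notation)
11 thousands, 4 hundreds, 6 ones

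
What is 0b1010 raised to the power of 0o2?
Convert 0b1010 (binary) → 8 + 2 = 10 (decimal)
Convert 0o2 (octal) → 2 (decimal)
Compute 10 ^ 2 = 100
100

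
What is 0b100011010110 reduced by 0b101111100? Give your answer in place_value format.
Convert 0b100011010110 (binary) → 2048 + 128 + 64 + 16 + 4 + 2 = 2262 (decimal)
Convert 0b101111100 (binary) → 256 + 64 + 32 + 16 + 8 + 4 = 380 (decimal)
Compute 2262 - 380 = 1882
Convert 1882 (decimal) → 1882 = 1×1000 + 8×100 + 8×10 + 2 → 1 thousand, 8 hundreds, 8 tens, 2 ones (place-value notation)
1 thousand, 8 hundreds, 8 tens, 2 ones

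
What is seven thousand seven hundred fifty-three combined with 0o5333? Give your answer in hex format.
Convert seven thousand seven hundred fifty-three (English words) → 7×1000 + 7×100 + 53 = 7753 (decimal)
Convert 0o5333 (octal) → 5×512 + 3×64 + 3×8 + 3 = 2779 (decimal)
Compute 7753 + 2779 = 10532
Convert 10532 (decimal) → 10532 = 2×4096 + 9×256 + 2×16 + 4 → 0x2924 (hexadecimal)
0x2924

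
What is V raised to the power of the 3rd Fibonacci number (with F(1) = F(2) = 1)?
Convert V (Roman numeral) → 5 (decimal)
Convert the 3rd Fibonacci number (with F(1) = F(2) = 1) (Fibonacci index) → 1, 1, 2 → 2 (decimal)
Compute 5 ^ 2 = 25
25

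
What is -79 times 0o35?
Convert 0o35 (octal) → 3×8 + 5 = 29 (decimal)
Compute -79 × 29 = -2291
-2291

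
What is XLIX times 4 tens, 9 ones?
Convert XLIX (Roman numeral) → 40 + 9 = 49 (decimal)
Convert 4 tens, 9 ones (place-value notation) → 4×10 + 9 = 49 (decimal)
Compute 49 × 49 = 2401
2401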